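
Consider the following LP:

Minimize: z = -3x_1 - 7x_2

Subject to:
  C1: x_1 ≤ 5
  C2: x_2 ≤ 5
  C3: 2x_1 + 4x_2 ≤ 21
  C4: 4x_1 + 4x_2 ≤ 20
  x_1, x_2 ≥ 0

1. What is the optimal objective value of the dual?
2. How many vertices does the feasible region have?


1. -35
2. 3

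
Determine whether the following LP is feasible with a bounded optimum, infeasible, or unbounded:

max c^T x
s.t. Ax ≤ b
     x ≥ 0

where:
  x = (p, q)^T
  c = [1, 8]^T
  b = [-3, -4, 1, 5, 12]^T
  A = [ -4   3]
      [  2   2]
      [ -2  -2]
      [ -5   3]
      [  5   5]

Infeasible (no feasible solution exists)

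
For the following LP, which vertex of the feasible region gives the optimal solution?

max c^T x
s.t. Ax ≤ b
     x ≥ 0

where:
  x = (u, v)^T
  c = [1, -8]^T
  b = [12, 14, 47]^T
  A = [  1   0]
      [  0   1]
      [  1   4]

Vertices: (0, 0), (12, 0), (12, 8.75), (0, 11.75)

Evaluate the objective at each vertex of the feasible region:
  z(0, 0) = 0
  z(12, 0) = 12  ←
  z(12, 8.75) = -58
  z(0, 11.75) = -94
The maximum is at u = 12, v = 0.

(12, 0)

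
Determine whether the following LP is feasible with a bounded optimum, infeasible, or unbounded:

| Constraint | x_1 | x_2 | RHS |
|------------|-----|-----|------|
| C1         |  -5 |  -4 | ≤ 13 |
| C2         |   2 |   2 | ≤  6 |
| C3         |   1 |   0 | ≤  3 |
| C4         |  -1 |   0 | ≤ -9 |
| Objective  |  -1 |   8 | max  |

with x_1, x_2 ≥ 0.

Infeasible (no feasible solution exists)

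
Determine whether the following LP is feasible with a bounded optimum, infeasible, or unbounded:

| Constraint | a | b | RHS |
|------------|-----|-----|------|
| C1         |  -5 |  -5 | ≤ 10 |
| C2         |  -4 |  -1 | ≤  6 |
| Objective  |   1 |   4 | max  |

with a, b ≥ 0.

Unbounded (objective can increase without bound)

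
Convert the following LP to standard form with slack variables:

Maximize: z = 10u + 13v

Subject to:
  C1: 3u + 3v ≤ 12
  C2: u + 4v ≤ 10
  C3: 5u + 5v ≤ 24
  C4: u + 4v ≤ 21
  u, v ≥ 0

max z = 10u + 13v

s.t.
  3u + 3v + s1 = 12
  u + 4v + s2 = 10
  5u + 5v + s3 = 24
  u + 4v + s4 = 21
  u, v, s1, s2, s3, s4 ≥ 0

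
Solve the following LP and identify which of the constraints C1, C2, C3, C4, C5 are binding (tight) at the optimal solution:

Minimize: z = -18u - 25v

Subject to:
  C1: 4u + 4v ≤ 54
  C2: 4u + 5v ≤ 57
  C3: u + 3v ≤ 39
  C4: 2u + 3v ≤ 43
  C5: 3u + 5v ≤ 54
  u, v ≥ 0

At u = 3, v = 9, compute slack b - a·x for each constraint:
  C1: 54 − 48 = 6  (slack)
  C2: 57 − 57 = 0  (binding)
  C3: 39 − 30 = 9  (slack)
  C4: 43 − 33 = 10  (slack)
  C5: 54 − 54 = 0  (binding)

Optimal: u = 3, v = 9
Binding: C2, C5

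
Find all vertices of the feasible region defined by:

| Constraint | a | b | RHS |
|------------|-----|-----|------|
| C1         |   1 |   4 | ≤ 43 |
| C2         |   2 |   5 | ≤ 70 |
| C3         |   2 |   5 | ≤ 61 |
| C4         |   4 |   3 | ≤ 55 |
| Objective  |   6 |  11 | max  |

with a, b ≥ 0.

(0, 0), (13.75, 0), (7, 9), (0, 10.75)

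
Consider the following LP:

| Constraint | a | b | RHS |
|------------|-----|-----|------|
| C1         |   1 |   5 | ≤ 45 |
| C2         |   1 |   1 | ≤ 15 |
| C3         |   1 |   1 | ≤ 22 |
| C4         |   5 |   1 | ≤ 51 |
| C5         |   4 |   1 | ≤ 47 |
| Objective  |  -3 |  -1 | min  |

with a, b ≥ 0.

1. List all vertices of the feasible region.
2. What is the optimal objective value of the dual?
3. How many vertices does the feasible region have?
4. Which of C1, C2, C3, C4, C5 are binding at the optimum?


1. (0, 0), (10.2, 0), (9, 6), (7.5, 7.5), (0, 9)
2. -33
3. 5
4. C2, C4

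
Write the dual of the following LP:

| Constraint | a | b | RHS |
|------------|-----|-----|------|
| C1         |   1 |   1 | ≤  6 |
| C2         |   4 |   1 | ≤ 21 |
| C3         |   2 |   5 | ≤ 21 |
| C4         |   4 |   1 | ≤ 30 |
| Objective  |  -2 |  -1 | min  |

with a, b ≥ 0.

Primal min cᵀx s.t. Ax ≤ b, x ≥ 0  →  Dual max −bᵀy s.t. Aᵀy ≥ −c, y ≥ 0.

Maximize: z = -6y1 - 21y2 - 21y3 - 30y4

Subject to:
  y1 + 4y2 + 2y3 + 4y4 ≥ 2
  y1 + y2 + 5y3 + y4 ≥ 1
  y1, y2, y3, y4 ≥ 0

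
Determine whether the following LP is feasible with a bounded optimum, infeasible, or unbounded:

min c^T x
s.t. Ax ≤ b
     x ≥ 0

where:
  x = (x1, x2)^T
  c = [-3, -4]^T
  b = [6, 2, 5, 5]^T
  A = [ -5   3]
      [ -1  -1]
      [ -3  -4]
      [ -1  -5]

Unbounded (objective can decrease without bound)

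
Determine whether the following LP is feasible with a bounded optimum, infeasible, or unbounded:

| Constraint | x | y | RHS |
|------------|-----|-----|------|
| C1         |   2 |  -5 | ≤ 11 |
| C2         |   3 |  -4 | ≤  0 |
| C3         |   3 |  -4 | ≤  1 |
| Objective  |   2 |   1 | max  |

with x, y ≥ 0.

Unbounded (objective can increase without bound)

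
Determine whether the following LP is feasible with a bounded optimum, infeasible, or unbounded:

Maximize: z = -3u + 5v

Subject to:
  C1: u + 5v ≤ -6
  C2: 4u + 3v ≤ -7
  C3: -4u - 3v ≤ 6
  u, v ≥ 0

Infeasible (no feasible solution exists)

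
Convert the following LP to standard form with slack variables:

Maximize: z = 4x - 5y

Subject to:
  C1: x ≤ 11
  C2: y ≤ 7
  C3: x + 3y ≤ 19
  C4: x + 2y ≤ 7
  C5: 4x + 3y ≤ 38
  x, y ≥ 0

max z = 4x - 5y

s.t.
  x + s1 = 11
  y + s2 = 7
  x + 3y + s3 = 19
  x + 2y + s4 = 7
  4x + 3y + s5 = 38
  x, y, s1, s2, s3, s4, s5 ≥ 0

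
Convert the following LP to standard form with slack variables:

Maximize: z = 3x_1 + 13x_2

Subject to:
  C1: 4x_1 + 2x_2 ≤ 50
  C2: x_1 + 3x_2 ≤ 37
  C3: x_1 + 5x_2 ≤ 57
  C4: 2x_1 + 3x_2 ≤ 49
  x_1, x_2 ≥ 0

max z = 3x_1 + 13x_2

s.t.
  4x_1 + 2x_2 + s1 = 50
  x_1 + 3x_2 + s2 = 37
  x_1 + 5x_2 + s3 = 57
  2x_1 + 3x_2 + s4 = 49
  x_1, x_2, s1, s2, s3, s4 ≥ 0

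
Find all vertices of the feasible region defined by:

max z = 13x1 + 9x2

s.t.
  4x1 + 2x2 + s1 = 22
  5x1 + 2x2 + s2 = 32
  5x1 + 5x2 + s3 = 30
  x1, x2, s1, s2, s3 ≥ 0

(0, 0), (5.5, 0), (5, 1), (0, 6)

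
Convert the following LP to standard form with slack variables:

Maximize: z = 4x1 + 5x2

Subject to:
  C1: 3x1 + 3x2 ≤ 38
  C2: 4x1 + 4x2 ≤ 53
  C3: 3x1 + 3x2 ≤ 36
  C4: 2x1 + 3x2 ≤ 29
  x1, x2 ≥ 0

max z = 4x1 + 5x2

s.t.
  3x1 + 3x2 + s1 = 38
  4x1 + 4x2 + s2 = 53
  3x1 + 3x2 + s3 = 36
  2x1 + 3x2 + s4 = 29
  x1, x2, s1, s2, s3, s4 ≥ 0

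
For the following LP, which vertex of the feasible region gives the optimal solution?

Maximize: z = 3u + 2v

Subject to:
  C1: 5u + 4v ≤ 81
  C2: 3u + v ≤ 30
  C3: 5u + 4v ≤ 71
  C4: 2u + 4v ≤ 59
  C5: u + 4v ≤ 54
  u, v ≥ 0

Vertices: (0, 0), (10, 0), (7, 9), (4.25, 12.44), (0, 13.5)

Evaluate the objective at each vertex of the feasible region:
  z(0, 0) = 0
  z(10, 0) = 30
  z(7, 9) = 39  ←
  z(4.25, 12.44) = 37.62
  z(0, 13.5) = 27
The maximum is at u = 7, v = 9.

(7, 9)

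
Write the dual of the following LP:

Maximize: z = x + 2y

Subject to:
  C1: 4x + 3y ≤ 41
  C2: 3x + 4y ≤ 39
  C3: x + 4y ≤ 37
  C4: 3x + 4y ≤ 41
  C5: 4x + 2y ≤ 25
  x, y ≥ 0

Primal max cᵀx s.t. Ax ≤ b, x ≥ 0  →  Dual min bᵀy s.t. Aᵀy ≥ c, y ≥ 0.

Minimize: z = 41y1 + 39y2 + 37y3 + 41y4 + 25y5

Subject to:
  4y1 + 3y2 + y3 + 3y4 + 4y5 ≥ 1
  3y1 + 4y2 + 4y3 + 4y4 + 2y5 ≥ 2
  y1, y2, y3, y4, y5 ≥ 0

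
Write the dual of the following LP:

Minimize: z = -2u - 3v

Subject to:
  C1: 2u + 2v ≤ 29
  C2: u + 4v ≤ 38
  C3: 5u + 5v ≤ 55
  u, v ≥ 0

Primal min cᵀx s.t. Ax ≤ b, x ≥ 0  →  Dual max −bᵀy s.t. Aᵀy ≥ −c, y ≥ 0.

Maximize: z = -29y1 - 38y2 - 55y3

Subject to:
  2y1 + y2 + 5y3 ≥ 2
  2y1 + 4y2 + 5y3 ≥ 3
  y1, y2, y3 ≥ 0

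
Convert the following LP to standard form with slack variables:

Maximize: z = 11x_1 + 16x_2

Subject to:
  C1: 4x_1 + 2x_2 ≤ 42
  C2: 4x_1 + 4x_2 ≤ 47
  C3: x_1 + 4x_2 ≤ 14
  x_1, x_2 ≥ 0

max z = 11x_1 + 16x_2

s.t.
  4x_1 + 2x_2 + s1 = 42
  4x_1 + 4x_2 + s2 = 47
  x_1 + 4x_2 + s3 = 14
  x_1, x_2, s1, s2, s3 ≥ 0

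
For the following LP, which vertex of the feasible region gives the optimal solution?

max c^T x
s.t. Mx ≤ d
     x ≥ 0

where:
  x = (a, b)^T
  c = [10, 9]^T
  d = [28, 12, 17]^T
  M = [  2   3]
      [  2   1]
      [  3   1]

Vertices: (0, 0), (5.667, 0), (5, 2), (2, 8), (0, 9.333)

Evaluate the objective at each vertex of the feasible region:
  z(0, 0) = 0
  z(5.667, 0) = 56.67
  z(5, 2) = 68
  z(2, 8) = 92  ←
  z(0, 9.333) = 84
The maximum is at a = 2, b = 8.

(2, 8)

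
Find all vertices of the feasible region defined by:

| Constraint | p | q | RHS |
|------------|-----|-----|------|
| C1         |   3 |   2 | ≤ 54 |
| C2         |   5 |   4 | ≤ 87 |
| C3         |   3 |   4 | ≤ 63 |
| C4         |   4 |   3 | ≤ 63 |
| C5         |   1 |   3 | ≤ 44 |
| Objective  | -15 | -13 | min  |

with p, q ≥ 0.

(0, 0), (15.75, 0), (9, 9), (2.6, 13.8), (0, 14.67)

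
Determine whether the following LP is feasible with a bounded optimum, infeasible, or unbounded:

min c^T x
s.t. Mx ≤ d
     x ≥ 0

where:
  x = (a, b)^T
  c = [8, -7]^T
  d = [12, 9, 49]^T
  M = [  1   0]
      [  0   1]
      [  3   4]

Feasible with a bounded optimal solution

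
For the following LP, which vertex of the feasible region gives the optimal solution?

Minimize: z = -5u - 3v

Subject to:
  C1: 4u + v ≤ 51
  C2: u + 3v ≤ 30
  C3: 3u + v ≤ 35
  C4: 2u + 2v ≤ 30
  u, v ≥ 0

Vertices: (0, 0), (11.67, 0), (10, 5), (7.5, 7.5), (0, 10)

Evaluate the objective at each vertex of the feasible region:
  z(0, 0) = 0
  z(11.67, 0) = -58.33
  z(10, 5) = -65  ←
  z(7.5, 7.5) = -60
  z(0, 10) = -30
The minimum is at u = 10, v = 5.

(10, 5)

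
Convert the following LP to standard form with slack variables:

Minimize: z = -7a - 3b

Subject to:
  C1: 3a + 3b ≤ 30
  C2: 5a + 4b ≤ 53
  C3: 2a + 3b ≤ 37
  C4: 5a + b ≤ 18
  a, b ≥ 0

min z = -7a - 3b

s.t.
  3a + 3b + s1 = 30
  5a + 4b + s2 = 53
  2a + 3b + s3 = 37
  5a + b + s4 = 18
  a, b, s1, s2, s3, s4 ≥ 0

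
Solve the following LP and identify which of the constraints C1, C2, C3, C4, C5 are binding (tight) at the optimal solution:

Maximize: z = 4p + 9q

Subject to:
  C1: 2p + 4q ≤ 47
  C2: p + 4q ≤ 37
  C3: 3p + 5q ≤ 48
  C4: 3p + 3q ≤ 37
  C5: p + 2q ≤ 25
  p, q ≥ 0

At p = 1, q = 9, compute slack b - a·x for each constraint:
  C1: 47 − 38 = 9  (slack)
  C2: 37 − 37 = 0  (binding)
  C3: 48 − 48 = 0  (binding)
  C4: 37 − 30 = 7  (slack)
  C5: 25 − 19 = 6  (slack)

Optimal: p = 1, q = 9
Binding: C2, C3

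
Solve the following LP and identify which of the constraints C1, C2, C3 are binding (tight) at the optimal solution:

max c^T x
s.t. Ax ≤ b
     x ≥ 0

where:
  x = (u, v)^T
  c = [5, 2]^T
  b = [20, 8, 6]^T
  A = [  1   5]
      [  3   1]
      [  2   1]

At u = 2, v = 2, compute slack b - a·x for each constraint:
  C1: 20 − 12 = 8  (slack)
  C2: 8 − 8 = 0  (binding)
  C3: 6 − 6 = 0  (binding)

Optimal: u = 2, v = 2
Binding: C2, C3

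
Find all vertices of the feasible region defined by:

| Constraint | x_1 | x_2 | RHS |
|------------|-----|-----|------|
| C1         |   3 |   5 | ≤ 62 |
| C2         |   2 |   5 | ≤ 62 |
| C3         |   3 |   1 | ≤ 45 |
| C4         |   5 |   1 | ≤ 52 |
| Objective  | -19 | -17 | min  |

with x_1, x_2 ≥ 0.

(0, 0), (10.4, 0), (9, 7), (0, 12.4)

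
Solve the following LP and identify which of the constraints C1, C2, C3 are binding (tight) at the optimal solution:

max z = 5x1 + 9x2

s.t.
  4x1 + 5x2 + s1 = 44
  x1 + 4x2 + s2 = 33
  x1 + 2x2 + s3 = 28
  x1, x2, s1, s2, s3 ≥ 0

At x1 = 1, x2 = 8, compute slack b - a·x for each constraint:
  C1: 44 − 44 = 0  (binding)
  C2: 33 − 33 = 0  (binding)
  C3: 28 − 17 = 11  (slack)

Optimal: x1 = 1, x2 = 8
Binding: C1, C2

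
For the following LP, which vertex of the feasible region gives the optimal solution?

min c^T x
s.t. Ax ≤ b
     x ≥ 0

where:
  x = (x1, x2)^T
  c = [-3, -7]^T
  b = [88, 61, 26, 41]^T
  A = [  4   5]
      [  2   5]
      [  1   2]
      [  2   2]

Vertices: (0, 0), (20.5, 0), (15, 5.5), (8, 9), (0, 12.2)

Evaluate the objective at each vertex of the feasible region:
  z(0, 0) = 0
  z(20.5, 0) = -61.5
  z(15, 5.5) = -83.5
  z(8, 9) = -87  ←
  z(0, 12.2) = -85.4
The minimum is at x1 = 8, x2 = 9.

(8, 9)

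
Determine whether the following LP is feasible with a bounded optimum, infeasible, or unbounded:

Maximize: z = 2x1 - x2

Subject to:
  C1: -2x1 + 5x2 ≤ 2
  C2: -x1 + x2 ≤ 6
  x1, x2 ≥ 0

Unbounded (objective can increase without bound)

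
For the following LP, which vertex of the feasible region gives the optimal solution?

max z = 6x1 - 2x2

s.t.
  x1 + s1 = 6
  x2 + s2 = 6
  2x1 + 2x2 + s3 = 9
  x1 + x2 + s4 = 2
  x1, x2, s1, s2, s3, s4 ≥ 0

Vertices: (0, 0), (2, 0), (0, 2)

Evaluate the objective at each vertex of the feasible region:
  z(0, 0) = 0
  z(2, 0) = 12  ←
  z(0, 2) = -4
The maximum is at x1 = 2, x2 = 0.

(2, 0)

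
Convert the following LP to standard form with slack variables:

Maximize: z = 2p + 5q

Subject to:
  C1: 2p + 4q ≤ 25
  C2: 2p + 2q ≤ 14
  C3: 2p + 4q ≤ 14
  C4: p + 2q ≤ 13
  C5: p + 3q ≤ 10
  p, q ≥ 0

max z = 2p + 5q

s.t.
  2p + 4q + s1 = 25
  2p + 2q + s2 = 14
  2p + 4q + s3 = 14
  p + 2q + s4 = 13
  p + 3q + s5 = 10
  p, q, s1, s2, s3, s4, s5 ≥ 0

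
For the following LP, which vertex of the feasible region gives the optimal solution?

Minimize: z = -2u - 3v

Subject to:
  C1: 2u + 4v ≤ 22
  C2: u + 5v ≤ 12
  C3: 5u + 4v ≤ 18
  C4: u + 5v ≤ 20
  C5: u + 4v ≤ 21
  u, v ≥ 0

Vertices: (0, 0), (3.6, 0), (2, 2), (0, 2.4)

Evaluate the objective at each vertex of the feasible region:
  z(0, 0) = 0
  z(3.6, 0) = -7.2
  z(2, 2) = -10  ←
  z(0, 2.4) = -7.2
The minimum is at u = 2, v = 2.

(2, 2)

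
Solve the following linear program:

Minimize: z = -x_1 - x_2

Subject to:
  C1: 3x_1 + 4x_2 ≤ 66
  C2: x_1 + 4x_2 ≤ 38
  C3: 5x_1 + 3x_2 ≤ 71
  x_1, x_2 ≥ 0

Evaluate the objective at each vertex of the feasible region:
  z(0, 0) = 0
  z(14.2, 0) = -14.2
  z(10, 7) = -17  ←
  z(0, 9.5) = -9.5
The minimum is at x_1 = 10, x_2 = 7.

x_1 = 10, x_2 = 7, z = -17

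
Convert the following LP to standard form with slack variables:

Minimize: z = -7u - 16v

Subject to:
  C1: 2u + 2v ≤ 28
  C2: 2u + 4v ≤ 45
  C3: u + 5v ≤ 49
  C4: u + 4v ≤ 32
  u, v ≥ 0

min z = -7u - 16v

s.t.
  2u + 2v + s1 = 28
  2u + 4v + s2 = 45
  u + 5v + s3 = 49
  u + 4v + s4 = 32
  u, v, s1, s2, s3, s4 ≥ 0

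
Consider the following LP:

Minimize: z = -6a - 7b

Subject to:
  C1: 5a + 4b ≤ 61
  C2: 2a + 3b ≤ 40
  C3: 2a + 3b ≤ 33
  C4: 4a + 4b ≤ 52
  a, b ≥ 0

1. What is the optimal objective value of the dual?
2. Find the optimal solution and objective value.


1. -85
2. a = 6, b = 7, z = -85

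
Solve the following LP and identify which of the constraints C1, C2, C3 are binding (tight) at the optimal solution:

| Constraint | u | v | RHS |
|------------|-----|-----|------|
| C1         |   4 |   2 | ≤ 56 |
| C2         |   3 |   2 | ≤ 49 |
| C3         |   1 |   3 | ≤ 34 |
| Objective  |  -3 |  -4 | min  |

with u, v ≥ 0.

At u = 10, v = 8, compute slack b - a·x for each constraint:
  C1: 56 − 56 = 0  (binding)
  C2: 49 − 46 = 3  (slack)
  C3: 34 − 34 = 0  (binding)

Optimal: u = 10, v = 8
Binding: C1, C3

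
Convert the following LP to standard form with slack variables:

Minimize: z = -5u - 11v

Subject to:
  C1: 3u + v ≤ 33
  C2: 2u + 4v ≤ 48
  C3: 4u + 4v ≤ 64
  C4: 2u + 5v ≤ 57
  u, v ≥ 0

min z = -5u - 11v

s.t.
  3u + v + s1 = 33
  2u + 4v + s2 = 48
  4u + 4v + s3 = 64
  2u + 5v + s4 = 57
  u, v, s1, s2, s3, s4 ≥ 0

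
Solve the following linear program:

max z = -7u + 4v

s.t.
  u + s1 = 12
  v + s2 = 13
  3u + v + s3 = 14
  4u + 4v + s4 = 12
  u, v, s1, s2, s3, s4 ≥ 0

Evaluate the objective at each vertex of the feasible region:
  z(0, 0) = 0
  z(3, 0) = -21
  z(0, 3) = 12  ←
The maximum is at u = 0, v = 3.

u = 0, v = 3, z = 12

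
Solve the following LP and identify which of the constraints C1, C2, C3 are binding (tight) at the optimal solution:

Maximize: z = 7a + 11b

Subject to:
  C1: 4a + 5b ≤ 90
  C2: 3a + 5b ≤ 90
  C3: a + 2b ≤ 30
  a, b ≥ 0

At a = 10, b = 10, compute slack b - a·x for each constraint:
  C1: 90 − 90 = 0  (binding)
  C2: 90 − 80 = 10  (slack)
  C3: 30 − 30 = 0  (binding)

Optimal: a = 10, b = 10
Binding: C1, C3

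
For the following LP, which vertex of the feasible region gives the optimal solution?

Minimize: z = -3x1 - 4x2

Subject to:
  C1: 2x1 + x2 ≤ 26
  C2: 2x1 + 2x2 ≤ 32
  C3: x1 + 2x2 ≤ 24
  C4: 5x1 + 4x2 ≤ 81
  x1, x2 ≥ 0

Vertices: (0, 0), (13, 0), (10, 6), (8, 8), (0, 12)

Evaluate the objective at each vertex of the feasible region:
  z(0, 0) = 0
  z(13, 0) = -39
  z(10, 6) = -54
  z(8, 8) = -56  ←
  z(0, 12) = -48
The minimum is at x1 = 8, x2 = 8.

(8, 8)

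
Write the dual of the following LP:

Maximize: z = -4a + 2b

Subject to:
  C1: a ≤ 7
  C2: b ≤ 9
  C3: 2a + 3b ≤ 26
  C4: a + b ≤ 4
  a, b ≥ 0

Primal max cᵀx s.t. Ax ≤ b, x ≥ 0  →  Dual min bᵀy s.t. Aᵀy ≥ c, y ≥ 0.

Minimize: z = 7y1 + 9y2 + 26y3 + 4y4

Subject to:
  y1 + 2y3 + y4 ≥ -4
  y2 + 3y3 + y4 ≥ 2
  y1, y2, y3, y4 ≥ 0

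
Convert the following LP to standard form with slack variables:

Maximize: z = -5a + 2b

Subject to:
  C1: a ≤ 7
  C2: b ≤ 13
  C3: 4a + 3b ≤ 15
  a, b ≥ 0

max z = -5a + 2b

s.t.
  a + s1 = 7
  b + s2 = 13
  4a + 3b + s3 = 15
  a, b, s1, s2, s3 ≥ 0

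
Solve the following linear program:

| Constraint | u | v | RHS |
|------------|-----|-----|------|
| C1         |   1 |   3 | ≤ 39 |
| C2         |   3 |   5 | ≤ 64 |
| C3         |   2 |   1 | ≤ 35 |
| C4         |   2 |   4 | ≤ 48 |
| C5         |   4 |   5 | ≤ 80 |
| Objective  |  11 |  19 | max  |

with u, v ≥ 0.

Evaluate the objective at each vertex of the feasible region:
  z(0, 0) = 0
  z(17.5, 0) = 192.5
  z(15.86, 3.286) = 236.9
  z(8, 8) = 240  ←
  z(0, 12) = 228
The maximum is at u = 8, v = 8.

u = 8, v = 8, z = 240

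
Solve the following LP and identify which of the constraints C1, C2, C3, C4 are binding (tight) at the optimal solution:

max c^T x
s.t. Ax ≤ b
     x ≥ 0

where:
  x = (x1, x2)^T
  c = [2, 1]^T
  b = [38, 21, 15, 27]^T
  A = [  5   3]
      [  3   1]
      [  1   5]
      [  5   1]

At x1 = 5, x2 = 2, compute slack b - a·x for each constraint:
  C1: 38 − 31 = 7  (slack)
  C2: 21 − 17 = 4  (slack)
  C3: 15 − 15 = 0  (binding)
  C4: 27 − 27 = 0  (binding)

Optimal: x1 = 5, x2 = 2
Binding: C3, C4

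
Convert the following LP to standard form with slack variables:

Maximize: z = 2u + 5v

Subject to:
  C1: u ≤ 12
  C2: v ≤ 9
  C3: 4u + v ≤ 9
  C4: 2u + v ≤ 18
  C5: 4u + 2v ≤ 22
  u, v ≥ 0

max z = 2u + 5v

s.t.
  u + s1 = 12
  v + s2 = 9
  4u + v + s3 = 9
  2u + v + s4 = 18
  4u + 2v + s5 = 22
  u, v, s1, s2, s3, s4, s5 ≥ 0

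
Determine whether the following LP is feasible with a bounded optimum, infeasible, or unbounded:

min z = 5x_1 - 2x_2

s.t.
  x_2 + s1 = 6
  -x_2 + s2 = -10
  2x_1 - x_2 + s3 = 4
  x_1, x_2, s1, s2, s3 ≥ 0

Infeasible (no feasible solution exists)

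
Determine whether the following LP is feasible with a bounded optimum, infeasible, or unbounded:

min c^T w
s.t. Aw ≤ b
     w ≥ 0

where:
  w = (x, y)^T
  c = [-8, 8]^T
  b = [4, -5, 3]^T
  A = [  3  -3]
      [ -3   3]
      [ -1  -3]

Infeasible (no feasible solution exists)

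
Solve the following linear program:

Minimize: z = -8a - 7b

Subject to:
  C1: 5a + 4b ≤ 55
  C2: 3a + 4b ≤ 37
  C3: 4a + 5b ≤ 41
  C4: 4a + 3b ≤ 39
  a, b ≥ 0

Evaluate the objective at each vertex of the feasible region:
  z(0, 0) = 0
  z(9.75, 0) = -78
  z(9, 1) = -79  ←
  z(0, 8.2) = -57.4
The minimum is at a = 9, b = 1.

a = 9, b = 1, z = -79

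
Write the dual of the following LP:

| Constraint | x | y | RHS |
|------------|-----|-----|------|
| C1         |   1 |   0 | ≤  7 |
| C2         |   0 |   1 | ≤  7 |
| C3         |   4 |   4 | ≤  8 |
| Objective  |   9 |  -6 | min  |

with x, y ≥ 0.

Primal min cᵀx s.t. Ax ≤ b, x ≥ 0  →  Dual max −bᵀy s.t. Aᵀy ≥ −c, y ≥ 0.

Maximize: z = -7y1 - 7y2 - 8y3

Subject to:
  y1 + 4y3 ≥ -9
  y2 + 4y3 ≥ 6
  y1, y2, y3 ≥ 0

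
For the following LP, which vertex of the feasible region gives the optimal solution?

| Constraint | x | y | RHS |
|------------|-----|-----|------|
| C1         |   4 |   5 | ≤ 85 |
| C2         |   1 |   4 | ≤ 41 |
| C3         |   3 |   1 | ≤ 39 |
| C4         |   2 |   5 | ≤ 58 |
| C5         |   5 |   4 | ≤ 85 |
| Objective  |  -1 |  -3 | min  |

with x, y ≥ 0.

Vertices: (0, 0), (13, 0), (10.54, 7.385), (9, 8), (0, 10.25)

Evaluate the objective at each vertex of the feasible region:
  z(0, 0) = 0
  z(13, 0) = -13
  z(10.54, 7.385) = -32.69
  z(9, 8) = -33  ←
  z(0, 10.25) = -30.75
The minimum is at x = 9, y = 8.

(9, 8)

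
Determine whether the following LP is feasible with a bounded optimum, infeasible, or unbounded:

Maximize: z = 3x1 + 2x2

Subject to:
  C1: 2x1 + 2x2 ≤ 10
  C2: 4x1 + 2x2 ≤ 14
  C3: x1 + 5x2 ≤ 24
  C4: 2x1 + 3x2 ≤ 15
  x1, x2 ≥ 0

Feasible with a bounded optimal solution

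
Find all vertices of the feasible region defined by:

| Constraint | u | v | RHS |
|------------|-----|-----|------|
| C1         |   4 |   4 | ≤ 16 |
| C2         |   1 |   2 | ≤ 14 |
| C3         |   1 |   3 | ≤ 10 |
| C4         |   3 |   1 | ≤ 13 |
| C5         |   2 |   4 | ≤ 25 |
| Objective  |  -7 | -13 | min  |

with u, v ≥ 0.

(0, 0), (4, 0), (1, 3), (0, 3.333)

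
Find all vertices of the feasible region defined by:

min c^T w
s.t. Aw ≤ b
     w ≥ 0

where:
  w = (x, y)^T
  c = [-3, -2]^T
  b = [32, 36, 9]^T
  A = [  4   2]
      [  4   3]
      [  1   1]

(0, 0), (8, 0), (7, 2), (0, 9)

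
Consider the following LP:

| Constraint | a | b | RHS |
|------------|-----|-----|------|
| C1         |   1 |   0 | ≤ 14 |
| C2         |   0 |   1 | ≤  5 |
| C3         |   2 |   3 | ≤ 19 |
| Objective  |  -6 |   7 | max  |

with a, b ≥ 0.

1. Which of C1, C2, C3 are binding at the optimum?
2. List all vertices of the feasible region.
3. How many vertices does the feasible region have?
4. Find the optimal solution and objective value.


1. C2
2. (0, 0), (9.5, 0), (2, 5), (0, 5)
3. 4
4. a = 0, b = 5, z = 35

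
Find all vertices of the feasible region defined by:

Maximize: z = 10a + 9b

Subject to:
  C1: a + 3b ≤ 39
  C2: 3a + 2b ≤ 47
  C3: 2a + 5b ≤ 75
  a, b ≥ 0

(0, 0), (15.67, 0), (9, 10), (0, 13)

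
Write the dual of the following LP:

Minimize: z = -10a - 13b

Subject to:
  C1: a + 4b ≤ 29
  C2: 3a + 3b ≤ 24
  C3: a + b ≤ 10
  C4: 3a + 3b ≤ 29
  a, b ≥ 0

Primal min cᵀx s.t. Ax ≤ b, x ≥ 0  →  Dual max −bᵀy s.t. Aᵀy ≥ −c, y ≥ 0.

Maximize: z = -29y1 - 24y2 - 10y3 - 29y4

Subject to:
  y1 + 3y2 + y3 + 3y4 ≥ 10
  4y1 + 3y2 + y3 + 3y4 ≥ 13
  y1, y2, y3, y4 ≥ 0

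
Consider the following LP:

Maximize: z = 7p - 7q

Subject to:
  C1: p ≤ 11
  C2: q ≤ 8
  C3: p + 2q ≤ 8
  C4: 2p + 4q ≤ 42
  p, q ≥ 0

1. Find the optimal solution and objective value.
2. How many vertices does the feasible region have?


1. p = 8, q = 0, z = 56
2. 3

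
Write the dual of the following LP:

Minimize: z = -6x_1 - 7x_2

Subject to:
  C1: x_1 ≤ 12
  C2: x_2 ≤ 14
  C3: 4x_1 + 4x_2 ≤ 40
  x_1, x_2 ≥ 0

Primal min cᵀx s.t. Ax ≤ b, x ≥ 0  →  Dual max −bᵀy s.t. Aᵀy ≥ −c, y ≥ 0.

Maximize: z = -12y1 - 14y2 - 40y3

Subject to:
  y1 + 4y3 ≥ 6
  y2 + 4y3 ≥ 7
  y1, y2, y3 ≥ 0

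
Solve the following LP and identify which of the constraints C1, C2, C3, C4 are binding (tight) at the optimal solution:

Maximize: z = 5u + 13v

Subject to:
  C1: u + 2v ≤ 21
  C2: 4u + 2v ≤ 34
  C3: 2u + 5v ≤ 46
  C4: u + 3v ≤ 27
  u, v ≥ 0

At u = 3, v = 8, compute slack b - a·x for each constraint:
  C1: 21 − 19 = 2  (slack)
  C2: 34 − 28 = 6  (slack)
  C3: 46 − 46 = 0  (binding)
  C4: 27 − 27 = 0  (binding)

Optimal: u = 3, v = 8
Binding: C3, C4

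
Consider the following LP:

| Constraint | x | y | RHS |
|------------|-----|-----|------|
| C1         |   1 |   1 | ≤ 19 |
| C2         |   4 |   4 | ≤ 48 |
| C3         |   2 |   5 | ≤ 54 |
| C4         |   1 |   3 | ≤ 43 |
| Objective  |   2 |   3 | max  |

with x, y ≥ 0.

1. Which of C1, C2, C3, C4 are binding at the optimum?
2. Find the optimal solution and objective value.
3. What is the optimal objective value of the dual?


1. C2, C3
2. x = 2, y = 10, z = 34
3. 34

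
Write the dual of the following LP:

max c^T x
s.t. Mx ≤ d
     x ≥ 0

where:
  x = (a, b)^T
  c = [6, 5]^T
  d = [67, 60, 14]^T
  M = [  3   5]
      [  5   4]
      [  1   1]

Primal max cᵀx s.t. Ax ≤ b, x ≥ 0  →  Dual min bᵀy s.t. Aᵀy ≥ c, y ≥ 0.

Minimize: z = 67y1 + 60y2 + 14y3

Subject to:
  3y1 + 5y2 + y3 ≥ 6
  5y1 + 4y2 + y3 ≥ 5
  y1, y2, y3 ≥ 0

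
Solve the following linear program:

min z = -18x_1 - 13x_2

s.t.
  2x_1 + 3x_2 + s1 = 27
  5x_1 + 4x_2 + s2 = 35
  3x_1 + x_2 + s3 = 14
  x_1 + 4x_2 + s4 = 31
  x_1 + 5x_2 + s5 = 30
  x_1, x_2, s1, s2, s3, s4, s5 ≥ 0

Evaluate the objective at each vertex of the feasible region:
  z(0, 0) = 0
  z(4.667, 0) = -84
  z(3, 5) = -119  ←
  z(2.619, 5.476) = -118.3
  z(0, 6) = -78
The minimum is at x_1 = 3, x_2 = 5.

x_1 = 3, x_2 = 5, z = -119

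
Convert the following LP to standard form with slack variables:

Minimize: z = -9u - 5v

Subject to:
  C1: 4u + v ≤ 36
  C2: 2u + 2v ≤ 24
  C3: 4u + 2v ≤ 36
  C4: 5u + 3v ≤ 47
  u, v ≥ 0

min z = -9u - 5v

s.t.
  4u + v + s1 = 36
  2u + 2v + s2 = 24
  4u + 2v + s3 = 36
  5u + 3v + s4 = 47
  u, v, s1, s2, s3, s4 ≥ 0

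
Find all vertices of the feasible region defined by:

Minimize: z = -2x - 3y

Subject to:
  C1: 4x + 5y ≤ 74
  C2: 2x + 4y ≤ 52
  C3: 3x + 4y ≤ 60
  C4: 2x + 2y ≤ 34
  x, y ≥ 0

(0, 0), (17, 0), (11, 6), (6, 10), (0, 13)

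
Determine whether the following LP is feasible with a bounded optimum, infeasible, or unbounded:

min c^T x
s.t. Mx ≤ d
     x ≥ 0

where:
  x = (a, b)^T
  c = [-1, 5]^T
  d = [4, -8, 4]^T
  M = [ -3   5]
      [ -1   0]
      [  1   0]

Infeasible (no feasible solution exists)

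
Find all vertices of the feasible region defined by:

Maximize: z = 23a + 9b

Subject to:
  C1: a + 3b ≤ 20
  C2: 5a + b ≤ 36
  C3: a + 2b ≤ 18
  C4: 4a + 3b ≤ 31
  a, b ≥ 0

(0, 0), (7.2, 0), (7, 1), (3.667, 5.444), (0, 6.667)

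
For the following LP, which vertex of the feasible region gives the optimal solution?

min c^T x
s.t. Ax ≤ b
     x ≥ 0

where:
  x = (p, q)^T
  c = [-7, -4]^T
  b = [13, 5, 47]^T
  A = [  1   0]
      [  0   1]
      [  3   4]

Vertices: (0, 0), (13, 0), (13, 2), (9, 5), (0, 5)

Evaluate the objective at each vertex of the feasible region:
  z(0, 0) = 0
  z(13, 0) = -91
  z(13, 2) = -99  ←
  z(9, 5) = -83
  z(0, 5) = -20
The minimum is at p = 13, q = 2.

(13, 2)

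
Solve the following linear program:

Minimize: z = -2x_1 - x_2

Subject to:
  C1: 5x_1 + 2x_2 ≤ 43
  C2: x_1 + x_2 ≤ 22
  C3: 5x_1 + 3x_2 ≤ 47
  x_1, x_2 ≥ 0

Evaluate the objective at each vertex of the feasible region:
  z(0, 0) = 0
  z(8.6, 0) = -17.2
  z(7, 4) = -18  ←
  z(0, 15.67) = -15.67
The minimum is at x_1 = 7, x_2 = 4.

x_1 = 7, x_2 = 4, z = -18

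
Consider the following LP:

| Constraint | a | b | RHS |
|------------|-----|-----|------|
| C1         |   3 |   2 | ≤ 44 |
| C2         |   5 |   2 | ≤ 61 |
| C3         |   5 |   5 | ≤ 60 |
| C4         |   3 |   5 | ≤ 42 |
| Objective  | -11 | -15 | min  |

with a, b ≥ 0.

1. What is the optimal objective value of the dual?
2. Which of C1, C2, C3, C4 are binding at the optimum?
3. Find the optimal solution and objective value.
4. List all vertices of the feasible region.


1. -144
2. C3, C4
3. a = 9, b = 3, z = -144
4. (0, 0), (12, 0), (9, 3), (0, 8.4)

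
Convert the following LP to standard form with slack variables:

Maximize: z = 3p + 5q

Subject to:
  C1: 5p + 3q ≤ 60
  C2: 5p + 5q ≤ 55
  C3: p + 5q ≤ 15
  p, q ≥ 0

max z = 3p + 5q

s.t.
  5p + 3q + s1 = 60
  5p + 5q + s2 = 55
  p + 5q + s3 = 15
  p, q, s1, s2, s3 ≥ 0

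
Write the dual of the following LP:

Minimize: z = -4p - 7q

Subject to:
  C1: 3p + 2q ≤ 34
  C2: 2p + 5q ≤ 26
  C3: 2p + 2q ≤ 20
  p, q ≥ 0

Primal min cᵀx s.t. Ax ≤ b, x ≥ 0  →  Dual max −bᵀy s.t. Aᵀy ≥ −c, y ≥ 0.

Maximize: z = -34y1 - 26y2 - 20y3

Subject to:
  3y1 + 2y2 + 2y3 ≥ 4
  2y1 + 5y2 + 2y3 ≥ 7
  y1, y2, y3 ≥ 0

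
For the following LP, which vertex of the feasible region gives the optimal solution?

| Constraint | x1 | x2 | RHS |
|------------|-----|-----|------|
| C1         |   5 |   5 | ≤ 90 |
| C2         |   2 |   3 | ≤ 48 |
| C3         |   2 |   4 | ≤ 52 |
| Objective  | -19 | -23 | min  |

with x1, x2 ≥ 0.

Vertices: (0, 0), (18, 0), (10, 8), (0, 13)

Evaluate the objective at each vertex of the feasible region:
  z(0, 0) = 0
  z(18, 0) = -342
  z(10, 8) = -374  ←
  z(0, 13) = -299
The minimum is at x1 = 10, x2 = 8.

(10, 8)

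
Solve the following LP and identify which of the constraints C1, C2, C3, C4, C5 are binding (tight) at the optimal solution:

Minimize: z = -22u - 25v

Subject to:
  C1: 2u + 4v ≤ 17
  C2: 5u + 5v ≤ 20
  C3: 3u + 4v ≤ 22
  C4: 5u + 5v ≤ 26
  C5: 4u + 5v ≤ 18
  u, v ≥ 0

At u = 2, v = 2, compute slack b - a·x for each constraint:
  C1: 17 − 12 = 5  (slack)
  C2: 20 − 20 = 0  (binding)
  C3: 22 − 14 = 8  (slack)
  C4: 26 − 20 = 6  (slack)
  C5: 18 − 18 = 0  (binding)

Optimal: u = 2, v = 2
Binding: C2, C5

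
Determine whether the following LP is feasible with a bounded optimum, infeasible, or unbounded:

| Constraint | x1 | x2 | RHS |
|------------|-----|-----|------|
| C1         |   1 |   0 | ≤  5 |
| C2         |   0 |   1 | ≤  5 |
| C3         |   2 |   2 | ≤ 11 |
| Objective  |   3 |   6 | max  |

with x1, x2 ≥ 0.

Feasible with a bounded optimal solution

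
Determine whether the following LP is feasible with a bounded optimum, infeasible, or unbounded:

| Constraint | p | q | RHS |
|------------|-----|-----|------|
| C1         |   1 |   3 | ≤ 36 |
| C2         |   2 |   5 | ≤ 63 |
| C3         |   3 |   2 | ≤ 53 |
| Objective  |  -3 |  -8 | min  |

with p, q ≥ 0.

Feasible with a bounded optimal solution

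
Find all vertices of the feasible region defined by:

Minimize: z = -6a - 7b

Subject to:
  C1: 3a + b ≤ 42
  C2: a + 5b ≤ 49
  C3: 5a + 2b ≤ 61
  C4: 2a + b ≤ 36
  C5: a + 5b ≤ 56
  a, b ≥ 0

(0, 0), (12.2, 0), (9, 8), (0, 9.8)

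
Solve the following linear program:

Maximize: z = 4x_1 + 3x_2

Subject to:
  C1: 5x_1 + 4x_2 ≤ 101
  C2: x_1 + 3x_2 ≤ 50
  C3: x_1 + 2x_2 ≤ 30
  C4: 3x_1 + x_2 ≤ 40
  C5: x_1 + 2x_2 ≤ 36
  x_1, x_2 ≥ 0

Evaluate the objective at each vertex of the feasible region:
  z(0, 0) = 0
  z(13.33, 0) = 53.33
  z(10, 10) = 70  ←
  z(0, 15) = 45
The maximum is at x_1 = 10, x_2 = 10.

x_1 = 10, x_2 = 10, z = 70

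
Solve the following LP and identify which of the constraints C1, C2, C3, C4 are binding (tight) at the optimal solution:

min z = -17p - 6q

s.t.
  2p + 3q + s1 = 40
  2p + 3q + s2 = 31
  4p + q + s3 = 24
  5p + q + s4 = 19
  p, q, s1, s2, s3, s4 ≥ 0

At p = 2, q = 9, compute slack b - a·x for each constraint:
  C1: 40 − 31 = 9  (slack)
  C2: 31 − 31 = 0  (binding)
  C3: 24 − 17 = 7  (slack)
  C4: 19 − 19 = 0  (binding)

Optimal: p = 2, q = 9
Binding: C2, C4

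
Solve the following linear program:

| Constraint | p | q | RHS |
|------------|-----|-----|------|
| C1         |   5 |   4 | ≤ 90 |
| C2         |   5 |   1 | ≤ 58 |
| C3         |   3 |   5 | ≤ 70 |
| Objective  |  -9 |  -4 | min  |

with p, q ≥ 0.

Evaluate the objective at each vertex of the feasible region:
  z(0, 0) = 0
  z(11.6, 0) = -104.4
  z(10, 8) = -122  ←
  z(0, 14) = -56
The minimum is at p = 10, q = 8.

p = 10, q = 8, z = -122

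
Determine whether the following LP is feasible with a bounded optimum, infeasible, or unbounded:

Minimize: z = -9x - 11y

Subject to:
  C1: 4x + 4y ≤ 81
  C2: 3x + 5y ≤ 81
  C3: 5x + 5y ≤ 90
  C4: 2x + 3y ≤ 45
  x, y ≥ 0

Feasible with a bounded optimal solution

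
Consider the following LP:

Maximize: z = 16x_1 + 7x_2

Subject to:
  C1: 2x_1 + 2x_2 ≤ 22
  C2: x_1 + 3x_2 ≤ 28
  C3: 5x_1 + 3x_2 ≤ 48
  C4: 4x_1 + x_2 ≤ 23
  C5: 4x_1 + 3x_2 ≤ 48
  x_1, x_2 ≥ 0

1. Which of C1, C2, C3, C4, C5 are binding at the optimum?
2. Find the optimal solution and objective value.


1. C1, C4
2. x_1 = 4, x_2 = 7, z = 113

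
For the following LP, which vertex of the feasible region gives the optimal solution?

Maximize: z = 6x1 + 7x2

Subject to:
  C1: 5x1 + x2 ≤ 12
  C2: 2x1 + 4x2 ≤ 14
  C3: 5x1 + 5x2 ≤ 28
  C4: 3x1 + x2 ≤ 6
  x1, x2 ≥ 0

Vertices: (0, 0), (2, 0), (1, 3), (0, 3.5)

Evaluate the objective at each vertex of the feasible region:
  z(0, 0) = 0
  z(2, 0) = 12
  z(1, 3) = 27  ←
  z(0, 3.5) = 24.5
The maximum is at x1 = 1, x2 = 3.

(1, 3)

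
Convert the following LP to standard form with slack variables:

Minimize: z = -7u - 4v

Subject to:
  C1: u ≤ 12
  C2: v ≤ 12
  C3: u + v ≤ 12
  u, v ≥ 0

min z = -7u - 4v

s.t.
  u + s1 = 12
  v + s2 = 12
  u + v + s3 = 12
  u, v, s1, s2, s3 ≥ 0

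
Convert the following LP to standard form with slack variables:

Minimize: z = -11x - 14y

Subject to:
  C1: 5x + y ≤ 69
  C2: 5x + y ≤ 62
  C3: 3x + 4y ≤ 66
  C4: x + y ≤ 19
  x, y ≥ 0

min z = -11x - 14y

s.t.
  5x + y + s1 = 69
  5x + y + s2 = 62
  3x + 4y + s3 = 66
  x + y + s4 = 19
  x, y, s1, s2, s3, s4 ≥ 0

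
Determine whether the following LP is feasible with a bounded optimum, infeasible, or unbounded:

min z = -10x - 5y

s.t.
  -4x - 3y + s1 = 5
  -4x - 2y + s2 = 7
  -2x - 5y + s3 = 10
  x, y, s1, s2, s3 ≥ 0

Unbounded (objective can decrease without bound)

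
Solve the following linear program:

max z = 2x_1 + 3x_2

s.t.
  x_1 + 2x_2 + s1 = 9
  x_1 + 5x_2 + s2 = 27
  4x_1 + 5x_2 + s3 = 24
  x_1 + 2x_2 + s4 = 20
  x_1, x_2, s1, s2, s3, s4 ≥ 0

Evaluate the objective at each vertex of the feasible region:
  z(0, 0) = 0
  z(6, 0) = 12
  z(1, 4) = 14  ←
  z(0, 4.5) = 13.5
The maximum is at x_1 = 1, x_2 = 4.

x_1 = 1, x_2 = 4, z = 14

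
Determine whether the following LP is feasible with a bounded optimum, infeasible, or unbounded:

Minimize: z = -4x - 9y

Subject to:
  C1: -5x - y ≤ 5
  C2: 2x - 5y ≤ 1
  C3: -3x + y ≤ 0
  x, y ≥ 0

Unbounded (objective can decrease without bound)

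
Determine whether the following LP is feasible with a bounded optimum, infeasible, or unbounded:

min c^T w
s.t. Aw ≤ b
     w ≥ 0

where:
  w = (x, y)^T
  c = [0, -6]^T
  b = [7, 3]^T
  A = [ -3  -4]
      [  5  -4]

Unbounded (objective can decrease without bound)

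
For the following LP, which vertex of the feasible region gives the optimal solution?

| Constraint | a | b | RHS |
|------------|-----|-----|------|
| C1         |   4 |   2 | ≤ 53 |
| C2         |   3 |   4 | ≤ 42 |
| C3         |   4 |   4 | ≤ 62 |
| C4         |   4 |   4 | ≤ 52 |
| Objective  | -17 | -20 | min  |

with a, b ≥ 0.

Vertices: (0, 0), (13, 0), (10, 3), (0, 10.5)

Evaluate the objective at each vertex of the feasible region:
  z(0, 0) = 0
  z(13, 0) = -221
  z(10, 3) = -230  ←
  z(0, 10.5) = -210
The minimum is at a = 10, b = 3.

(10, 3)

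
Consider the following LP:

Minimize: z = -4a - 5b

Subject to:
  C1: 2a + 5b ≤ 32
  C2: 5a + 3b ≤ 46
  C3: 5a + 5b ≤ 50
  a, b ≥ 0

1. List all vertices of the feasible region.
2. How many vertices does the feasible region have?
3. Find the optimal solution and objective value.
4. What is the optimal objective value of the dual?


1. (0, 0), (9.2, 0), (8, 2), (6, 4), (0, 6.4)
2. 5
3. a = 6, b = 4, z = -44
4. -44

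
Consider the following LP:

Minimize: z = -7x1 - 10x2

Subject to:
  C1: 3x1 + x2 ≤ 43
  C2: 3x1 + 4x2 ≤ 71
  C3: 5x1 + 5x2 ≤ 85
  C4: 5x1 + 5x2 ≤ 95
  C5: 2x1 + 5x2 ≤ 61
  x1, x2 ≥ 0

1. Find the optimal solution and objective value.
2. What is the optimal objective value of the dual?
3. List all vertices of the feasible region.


1. x1 = 8, x2 = 9, z = -146
2. -146
3. (0, 0), (14.33, 0), (13, 4), (8, 9), (0, 12.2)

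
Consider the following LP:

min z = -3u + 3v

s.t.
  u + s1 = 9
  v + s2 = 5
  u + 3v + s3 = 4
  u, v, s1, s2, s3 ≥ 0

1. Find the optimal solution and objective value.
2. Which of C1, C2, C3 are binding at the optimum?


1. u = 4, v = 0, z = -12
2. C3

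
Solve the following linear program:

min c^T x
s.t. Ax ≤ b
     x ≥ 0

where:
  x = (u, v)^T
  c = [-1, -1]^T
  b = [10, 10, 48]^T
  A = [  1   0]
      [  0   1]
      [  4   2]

Evaluate the objective at each vertex of the feasible region:
  z(0, 0) = 0
  z(10, 0) = -10
  z(10, 4) = -14
  z(7, 10) = -17  ←
  z(0, 10) = -10
The minimum is at u = 7, v = 10.

u = 7, v = 10, z = -17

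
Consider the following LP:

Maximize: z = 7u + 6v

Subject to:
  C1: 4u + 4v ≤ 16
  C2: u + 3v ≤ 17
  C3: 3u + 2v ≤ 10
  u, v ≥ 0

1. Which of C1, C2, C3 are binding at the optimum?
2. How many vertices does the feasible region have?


1. C1, C3
2. 4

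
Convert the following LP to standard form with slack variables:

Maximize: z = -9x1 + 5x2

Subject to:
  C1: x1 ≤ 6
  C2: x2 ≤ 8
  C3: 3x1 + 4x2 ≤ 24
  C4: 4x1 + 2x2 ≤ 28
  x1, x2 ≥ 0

max z = -9x1 + 5x2

s.t.
  x1 + s1 = 6
  x2 + s2 = 8
  3x1 + 4x2 + s3 = 24
  4x1 + 2x2 + s4 = 28
  x1, x2, s1, s2, s3, s4 ≥ 0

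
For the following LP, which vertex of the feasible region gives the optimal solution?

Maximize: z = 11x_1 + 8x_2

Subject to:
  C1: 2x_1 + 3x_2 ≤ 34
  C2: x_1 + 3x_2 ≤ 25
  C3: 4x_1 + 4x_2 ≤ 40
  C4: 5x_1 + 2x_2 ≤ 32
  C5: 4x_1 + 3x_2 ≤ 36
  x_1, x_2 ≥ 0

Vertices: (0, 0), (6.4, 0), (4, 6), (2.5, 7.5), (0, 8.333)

Evaluate the objective at each vertex of the feasible region:
  z(0, 0) = 0
  z(6.4, 0) = 70.4
  z(4, 6) = 92  ←
  z(2.5, 7.5) = 87.5
  z(0, 8.333) = 66.67
The maximum is at x_1 = 4, x_2 = 6.

(4, 6)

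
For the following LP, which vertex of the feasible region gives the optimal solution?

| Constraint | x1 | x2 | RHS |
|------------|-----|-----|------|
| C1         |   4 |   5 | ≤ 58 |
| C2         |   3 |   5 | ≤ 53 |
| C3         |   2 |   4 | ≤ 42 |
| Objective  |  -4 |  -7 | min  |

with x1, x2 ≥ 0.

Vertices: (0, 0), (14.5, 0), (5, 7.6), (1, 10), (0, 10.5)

Evaluate the objective at each vertex of the feasible region:
  z(0, 0) = 0
  z(14.5, 0) = -58
  z(5, 7.6) = -73.2
  z(1, 10) = -74  ←
  z(0, 10.5) = -73.5
The minimum is at x1 = 1, x2 = 10.

(1, 10)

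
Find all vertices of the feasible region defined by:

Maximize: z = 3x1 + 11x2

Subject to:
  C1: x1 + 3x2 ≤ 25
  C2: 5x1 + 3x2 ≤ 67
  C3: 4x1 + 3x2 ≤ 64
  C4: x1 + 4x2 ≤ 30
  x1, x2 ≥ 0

(0, 0), (13.4, 0), (10.5, 4.833), (10, 5), (0, 7.5)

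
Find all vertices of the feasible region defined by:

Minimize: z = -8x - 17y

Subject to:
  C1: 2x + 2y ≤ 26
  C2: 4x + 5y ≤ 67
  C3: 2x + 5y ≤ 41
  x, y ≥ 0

(0, 0), (13, 0), (8, 5), (0, 8.2)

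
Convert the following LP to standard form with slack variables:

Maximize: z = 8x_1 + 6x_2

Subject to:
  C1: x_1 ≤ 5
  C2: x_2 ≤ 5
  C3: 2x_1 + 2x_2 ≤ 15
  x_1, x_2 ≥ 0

max z = 8x_1 + 6x_2

s.t.
  x_1 + s1 = 5
  x_2 + s2 = 5
  2x_1 + 2x_2 + s3 = 15
  x_1, x_2, s1, s2, s3 ≥ 0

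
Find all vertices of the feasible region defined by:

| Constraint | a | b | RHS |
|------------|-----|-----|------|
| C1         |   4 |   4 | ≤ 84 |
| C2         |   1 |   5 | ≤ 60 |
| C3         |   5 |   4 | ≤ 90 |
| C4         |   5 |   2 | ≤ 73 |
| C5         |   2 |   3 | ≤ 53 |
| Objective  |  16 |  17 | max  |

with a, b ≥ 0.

(0, 0), (14.6, 0), (11.2, 8.5), (10, 10), (0, 12)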